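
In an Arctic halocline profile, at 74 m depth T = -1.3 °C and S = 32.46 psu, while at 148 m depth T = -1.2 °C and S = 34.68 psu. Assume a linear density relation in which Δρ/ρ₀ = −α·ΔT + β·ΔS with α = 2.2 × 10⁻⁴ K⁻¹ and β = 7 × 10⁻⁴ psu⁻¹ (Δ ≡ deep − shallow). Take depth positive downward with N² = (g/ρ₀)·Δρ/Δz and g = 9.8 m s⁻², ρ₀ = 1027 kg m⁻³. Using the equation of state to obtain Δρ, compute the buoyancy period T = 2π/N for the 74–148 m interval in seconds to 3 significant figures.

441 s

ΔT = +0.1 K, ΔS = +2.22 psu (deep − shallow).
Δρ/ρ₀ = −αΔT + βΔS = -2.20 × 10⁻⁵ + 1.554 × 10⁻³ = 1.532 × 10⁻³, so Δρ ≈ 1.573 kg m⁻³.
N² = (g/ρ₀)·Δρ/Δz = g·(Δρ/ρ₀)/Δz = 9.8 × 1.532 × 10⁻³ / 74 = 2.0289 × 10⁻⁴ s⁻².
N = √(2.0289 × 10⁻⁴) = 0.014244 rad s⁻¹ → T = 2π/N = 441.11 s ≈ 441 s.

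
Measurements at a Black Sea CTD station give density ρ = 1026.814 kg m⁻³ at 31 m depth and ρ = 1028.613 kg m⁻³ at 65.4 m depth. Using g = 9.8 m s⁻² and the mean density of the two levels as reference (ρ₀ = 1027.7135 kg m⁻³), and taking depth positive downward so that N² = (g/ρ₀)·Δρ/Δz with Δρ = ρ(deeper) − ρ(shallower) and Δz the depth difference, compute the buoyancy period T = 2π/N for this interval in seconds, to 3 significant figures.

281 s

Δρ = 1028.613 − 1026.814 = 1.799 kg m⁻³ over Δz = 65.4 − 31 = 34.4 m.
N² = (9.8/1027.7135) × (1.799/34.4) = 4.9869 × 10⁻⁴ s⁻².
N = √(4.9869 × 10⁻⁴) = 0.022331 rad s⁻¹, so T = 2π/N = 281.37 s ≈ 281 s.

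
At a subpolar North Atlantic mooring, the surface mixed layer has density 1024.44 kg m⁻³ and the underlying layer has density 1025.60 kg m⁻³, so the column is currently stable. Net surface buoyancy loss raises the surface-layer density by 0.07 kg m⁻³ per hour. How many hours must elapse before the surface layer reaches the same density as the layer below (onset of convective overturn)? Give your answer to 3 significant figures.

Density deficit of the surface layer: 1025.60 − 1024.44 = 1.16 kg m⁻³.
Required change = 1.16 / 0.07 = 16.6 hours.

16.6 hours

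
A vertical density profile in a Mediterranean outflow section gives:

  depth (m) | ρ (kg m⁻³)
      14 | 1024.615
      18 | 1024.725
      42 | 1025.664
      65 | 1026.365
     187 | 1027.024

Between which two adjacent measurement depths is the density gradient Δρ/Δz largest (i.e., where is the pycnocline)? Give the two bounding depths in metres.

18–42 m

Compute the density gradient over each adjacent pair:
  14–18 m: Δρ/Δz = 0.110/4 = 0.028 kg m⁻⁴
  18–42 m: Δρ/Δz = 0.939/24 = 0.039 kg m⁻⁴
  42–65 m: Δρ/Δz = 0.701/23 = 0.030 kg m⁻⁴
  65–187 m: Δρ/Δz = 0.659/122 = 5.4 × 10⁻³ kg m⁻⁴
The largest gradient is in the 18–42 m interval — the pycnocline.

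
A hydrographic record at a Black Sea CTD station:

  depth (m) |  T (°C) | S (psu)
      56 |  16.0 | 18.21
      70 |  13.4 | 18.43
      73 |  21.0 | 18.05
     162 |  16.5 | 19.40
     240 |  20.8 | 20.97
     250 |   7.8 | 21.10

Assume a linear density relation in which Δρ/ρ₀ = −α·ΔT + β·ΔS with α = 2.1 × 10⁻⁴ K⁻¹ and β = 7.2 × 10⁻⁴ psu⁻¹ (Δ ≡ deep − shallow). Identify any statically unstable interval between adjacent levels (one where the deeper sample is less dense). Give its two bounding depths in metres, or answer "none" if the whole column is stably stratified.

Evaluate Δρ/ρ₀ = −αΔT + βΔS across each adjacent pair:
  56–70 m: −αΔT+βΔS = −(2.1 × 10⁻⁴)(-2.6)+(7.2 × 10⁻⁴)(+0.22) = 7.0 × 10⁻⁴ → stable
  70–73 m: −αΔT+βΔS = −(2.1 × 10⁻⁴)(+7.6)+(7.2 × 10⁻⁴)(-0.38) = -1.9 × 10⁻³ → UNSTABLE
  73–162 m: −αΔT+βΔS = −(2.1 × 10⁻⁴)(-4.5)+(7.2 × 10⁻⁴)(+1.35) = 1.9 × 10⁻³ → stable
  162–240 m: −αΔT+βΔS = −(2.1 × 10⁻⁴)(+4.3)+(7.2 × 10⁻⁴)(+1.57) = 2.3 × 10⁻⁴ → stable
  240–250 m: −αΔT+βΔS = −(2.1 × 10⁻⁴)(-13.0)+(7.2 × 10⁻⁴)(+0.13) = 2.8 × 10⁻³ → stable
The 70–73 m interval has Δρ < 0: lighter water underlies denser water.

70–73 m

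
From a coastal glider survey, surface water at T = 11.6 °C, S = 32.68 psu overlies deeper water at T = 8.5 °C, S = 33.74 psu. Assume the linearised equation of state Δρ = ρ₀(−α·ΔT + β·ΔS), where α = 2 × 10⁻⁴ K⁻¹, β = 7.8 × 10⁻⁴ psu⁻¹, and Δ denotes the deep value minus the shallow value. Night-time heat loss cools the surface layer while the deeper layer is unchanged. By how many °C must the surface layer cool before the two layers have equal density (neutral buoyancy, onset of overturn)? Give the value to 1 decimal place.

Neutral buoyancy requires Δρ = 0, i.e. −α(T_deep − T_surf′) + β(S_deep − S_surf) = 0.
T_surf′ = T_deep − (β/α)·ΔS = 8.5 − (7.8 × 10⁻⁴/2 × 10⁻⁴)·(+1.06) = 4.366 °C.
Cooling required: 11.6 − (4.366) = 7.234 °C.

7.2 °C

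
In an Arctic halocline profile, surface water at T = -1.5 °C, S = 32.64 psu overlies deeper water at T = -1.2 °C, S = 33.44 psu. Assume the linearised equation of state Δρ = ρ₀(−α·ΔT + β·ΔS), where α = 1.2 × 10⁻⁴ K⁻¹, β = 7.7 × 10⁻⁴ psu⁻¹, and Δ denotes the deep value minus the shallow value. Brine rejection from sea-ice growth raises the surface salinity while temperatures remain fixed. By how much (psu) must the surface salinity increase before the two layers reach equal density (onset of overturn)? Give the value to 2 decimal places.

Neutral buoyancy requires −α(T_deep − T_surf) + β(S_deep − S_surf′) = 0.
S_surf′ = S_deep − (α/β)·ΔT = 33.44 − (1.2 × 10⁻⁴/7.7 × 10⁻⁴)·(+0.3) = 33.3932 psu.
Increase required: 33.3932 − 32.64 = 0.7532 psu.

0.75 psu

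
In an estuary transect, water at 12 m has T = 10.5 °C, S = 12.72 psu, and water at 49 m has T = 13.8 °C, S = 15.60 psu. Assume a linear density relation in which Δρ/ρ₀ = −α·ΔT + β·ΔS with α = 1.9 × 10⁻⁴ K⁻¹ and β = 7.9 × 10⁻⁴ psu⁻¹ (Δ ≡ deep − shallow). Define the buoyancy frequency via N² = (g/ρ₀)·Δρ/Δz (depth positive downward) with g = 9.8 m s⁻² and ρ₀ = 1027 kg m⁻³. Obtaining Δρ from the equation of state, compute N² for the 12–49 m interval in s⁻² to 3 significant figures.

ΔT = +3.3 K, ΔS = +2.88 psu (deep − shallow).
Δρ/ρ₀ = −αΔT + βΔS = -6.27 × 10⁻⁴ + 2.2752 × 10⁻³ = 1.6482 × 10⁻³, so Δρ ≈ 1.693 kg m⁻³.
N² = (g/ρ₀)·Δρ/Δz = g·(Δρ/ρ₀)/Δz = 9.8 × 1.6482 × 10⁻³ / 37 = 4.3655 × 10⁻⁴ s⁻² ≈ 4.37 × 10⁻⁴ s⁻².

4.37 × 10⁻⁴ s⁻²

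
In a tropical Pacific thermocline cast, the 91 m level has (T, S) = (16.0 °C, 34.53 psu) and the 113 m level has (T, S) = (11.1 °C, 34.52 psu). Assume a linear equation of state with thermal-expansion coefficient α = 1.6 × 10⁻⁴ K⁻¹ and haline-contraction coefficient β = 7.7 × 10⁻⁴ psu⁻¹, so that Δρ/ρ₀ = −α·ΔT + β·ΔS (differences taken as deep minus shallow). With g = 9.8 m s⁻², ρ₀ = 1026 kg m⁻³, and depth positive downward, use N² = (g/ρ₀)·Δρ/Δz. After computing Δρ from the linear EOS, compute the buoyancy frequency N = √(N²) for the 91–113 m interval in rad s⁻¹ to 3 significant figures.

ΔT = -4.9 K, ΔS = -0.01 psu (deep − shallow).
Δρ/ρ₀ = −αΔT + βΔS = 7.84 × 10⁻⁴ − 7.70 × 10⁻⁶ = 7.763 × 10⁻⁴, so Δρ ≈ 0.7965 kg m⁻³.
N² = (g/ρ₀)·Δρ/Δz = g·(Δρ/ρ₀)/Δz = 9.8 × 7.763 × 10⁻⁴ / 22 = 3.4581 × 10⁻⁴ s⁻².
N = √(3.4581 × 10⁻⁴) = 0.018596 rad s⁻¹ ≈ 0.0186 rad s⁻¹.

0.0186 rad s⁻¹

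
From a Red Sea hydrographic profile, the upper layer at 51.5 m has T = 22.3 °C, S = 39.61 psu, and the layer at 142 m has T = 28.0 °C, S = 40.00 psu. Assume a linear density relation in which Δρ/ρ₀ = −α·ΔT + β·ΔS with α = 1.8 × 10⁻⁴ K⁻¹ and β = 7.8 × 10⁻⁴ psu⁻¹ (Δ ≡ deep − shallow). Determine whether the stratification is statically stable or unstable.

ΔT = 28.0 − 22.3 = +5.7 K and ΔS = 40.00 − 39.61 = +0.39 psu (deep − shallow).
−αΔT = -1.026 × 10⁻³; βΔS = 3.042 × 10⁻⁴; sum Δρ/ρ₀ = -7.218 × 10⁻⁴.
Δρ/ρ₀ < 0, so Δρ < 0: deeper water is lighter → statically unstable; the column would overturn.

unstable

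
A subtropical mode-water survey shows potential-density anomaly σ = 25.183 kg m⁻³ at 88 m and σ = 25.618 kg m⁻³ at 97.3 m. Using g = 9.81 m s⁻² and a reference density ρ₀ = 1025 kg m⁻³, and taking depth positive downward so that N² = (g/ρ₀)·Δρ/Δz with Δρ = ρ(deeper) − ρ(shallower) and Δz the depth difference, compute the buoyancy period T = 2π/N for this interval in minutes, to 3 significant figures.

Δρ = 1025.618 − 1025.183 = 0.435 kg m⁻³ over Δz = 97.3 − 88 = 9.3 m.
N² = (9.81/1025) × (0.435/9.3) = 4.4766 × 10⁻⁴ s⁻².
N = √(4.4766 × 10⁻⁴) = 0.021158 rad s⁻¹, so T = 2π/N = 296.96 s = 4.9493 min ≈ 4.95 min.

4.95 min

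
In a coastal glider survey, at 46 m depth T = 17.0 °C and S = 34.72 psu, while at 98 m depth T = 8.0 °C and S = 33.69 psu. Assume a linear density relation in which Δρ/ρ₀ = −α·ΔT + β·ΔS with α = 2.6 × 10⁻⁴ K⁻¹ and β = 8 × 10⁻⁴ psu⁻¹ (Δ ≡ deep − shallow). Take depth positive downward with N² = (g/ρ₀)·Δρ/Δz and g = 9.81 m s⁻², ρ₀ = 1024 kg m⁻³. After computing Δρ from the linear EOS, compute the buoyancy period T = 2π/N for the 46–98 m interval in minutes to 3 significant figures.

ΔT = -9.0 K, ΔS = -1.03 psu (deep − shallow).
Δρ/ρ₀ = −αΔT + βΔS = 2.34 × 10⁻³ − 8.24 × 10⁻⁴ = 1.516 × 10⁻³, so Δρ ≈ 1.552 kg m⁻³.
N² = (g/ρ₀)·Δρ/Δz = g·(Δρ/ρ₀)/Δz = 9.81 × 1.516 × 10⁻³ / 52 = 2.8600 × 10⁻⁴ s⁻².
N = √(2.8600 × 10⁻⁴) = 0.016912 rad s⁻¹ → T = 2π/N = 371.52 s = 6.1920 min ≈ 6.19 min.

6.19 min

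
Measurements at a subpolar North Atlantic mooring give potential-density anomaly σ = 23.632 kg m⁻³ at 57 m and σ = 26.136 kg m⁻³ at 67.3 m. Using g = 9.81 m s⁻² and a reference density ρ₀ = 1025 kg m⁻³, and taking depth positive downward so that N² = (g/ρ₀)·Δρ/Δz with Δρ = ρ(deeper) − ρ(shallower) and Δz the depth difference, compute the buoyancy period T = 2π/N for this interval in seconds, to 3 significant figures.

130 s

Δρ = 1026.136 − 1023.632 = 2.504 kg m⁻³ over Δz = 67.3 − 57 = 10.3 m.
N² = (9.81/1025) × (2.504/10.3) = 2.3267 × 10⁻³ s⁻².
N = √(2.3267 × 10⁻³) = 0.048236 rad s⁻¹, so T = 2π/N = 130.26 s ≈ 130 s.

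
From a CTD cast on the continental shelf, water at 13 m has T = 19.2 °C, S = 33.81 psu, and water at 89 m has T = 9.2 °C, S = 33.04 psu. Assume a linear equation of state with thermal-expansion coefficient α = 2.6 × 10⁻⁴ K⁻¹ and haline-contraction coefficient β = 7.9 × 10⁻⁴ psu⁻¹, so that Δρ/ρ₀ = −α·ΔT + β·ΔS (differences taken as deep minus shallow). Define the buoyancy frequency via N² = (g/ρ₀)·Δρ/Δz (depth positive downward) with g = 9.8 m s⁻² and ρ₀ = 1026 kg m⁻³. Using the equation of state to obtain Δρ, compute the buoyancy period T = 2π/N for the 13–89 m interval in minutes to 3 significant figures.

ΔT = -10.0 K, ΔS = -0.77 psu (deep − shallow).
Δρ/ρ₀ = −αΔT + βΔS = 2.60 × 10⁻³ − 6.083 × 10⁻⁴ = 1.9917 × 10⁻³, so Δρ ≈ 2.043 kg m⁻³.
N² = (g/ρ₀)·Δρ/Δz = g·(Δρ/ρ₀)/Δz = 9.8 × 1.9917 × 10⁻³ / 76 = 2.5682 × 10⁻⁴ s⁻².
N = √(2.5682 × 10⁻⁴) = 0.016026 rad s⁻¹ → T = 2π/N = 392.06 s = 6.5343 min ≈ 6.53 min.

6.53 min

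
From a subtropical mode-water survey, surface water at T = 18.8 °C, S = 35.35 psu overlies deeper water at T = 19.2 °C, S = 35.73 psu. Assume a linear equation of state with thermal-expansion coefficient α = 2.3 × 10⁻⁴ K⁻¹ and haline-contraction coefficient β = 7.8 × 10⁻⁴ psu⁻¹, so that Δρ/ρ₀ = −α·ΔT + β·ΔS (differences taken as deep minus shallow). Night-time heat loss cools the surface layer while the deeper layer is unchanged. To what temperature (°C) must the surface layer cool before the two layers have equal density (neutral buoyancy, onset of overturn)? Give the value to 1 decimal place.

17.9 °C

Neutral buoyancy requires Δρ = 0, i.e. −α(T_deep − T_surf′) + β(S_deep − S_surf) = 0.
T_surf′ = T_deep − (β/α)·ΔS = 19.2 − (7.8 × 10⁻⁴/2.3 × 10⁻⁴)·(+0.38) = 17.911 °C.
Cooling required: 18.8 − (17.911) = 0.889 °C.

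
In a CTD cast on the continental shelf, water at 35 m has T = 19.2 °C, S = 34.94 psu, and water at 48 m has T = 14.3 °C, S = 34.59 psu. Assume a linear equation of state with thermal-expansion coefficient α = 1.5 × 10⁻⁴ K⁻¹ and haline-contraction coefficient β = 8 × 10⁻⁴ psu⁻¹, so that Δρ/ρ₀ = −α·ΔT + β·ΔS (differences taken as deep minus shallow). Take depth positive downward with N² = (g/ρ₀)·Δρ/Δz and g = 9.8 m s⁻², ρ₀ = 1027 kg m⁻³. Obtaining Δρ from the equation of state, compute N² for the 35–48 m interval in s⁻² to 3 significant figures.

ΔT = -4.9 K, ΔS = -0.35 psu (deep − shallow).
Δρ/ρ₀ = −αΔT + βΔS = 7.35 × 10⁻⁴ − 2.80 × 10⁻⁴ = 4.55 × 10⁻⁴, so Δρ ≈ 0.4673 kg m⁻³.
N² = (g/ρ₀)·Δρ/Δz = g·(Δρ/ρ₀)/Δz = 9.8 × 4.55 × 10⁻⁴ / 13 = 3.4300 × 10⁻⁴ s⁻² ≈ 3.43 × 10⁻⁴ s⁻².

3.43 × 10⁻⁴ s⁻²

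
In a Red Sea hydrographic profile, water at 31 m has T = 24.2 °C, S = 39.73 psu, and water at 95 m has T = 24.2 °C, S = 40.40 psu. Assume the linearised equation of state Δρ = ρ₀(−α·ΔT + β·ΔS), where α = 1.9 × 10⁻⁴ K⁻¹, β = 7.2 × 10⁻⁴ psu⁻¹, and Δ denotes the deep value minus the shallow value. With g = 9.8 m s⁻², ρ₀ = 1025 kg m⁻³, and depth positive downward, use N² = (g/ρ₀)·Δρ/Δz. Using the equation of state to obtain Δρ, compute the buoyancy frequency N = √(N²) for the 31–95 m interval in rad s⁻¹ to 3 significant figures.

8.59 × 10⁻³ rad s⁻¹

ΔT = +0.0 K, ΔS = +0.67 psu (deep − shallow).
Δρ/ρ₀ = −αΔT + βΔS = 0 + 4.824 × 10⁻⁴ = 4.824 × 10⁻⁴, so Δρ ≈ 0.4945 kg m⁻³.
N² = (g/ρ₀)·Δρ/Δz = g·(Δρ/ρ₀)/Δz = 9.8 × 4.824 × 10⁻⁴ / 64 = 7.3868 × 10⁻⁵ s⁻².
N = √(7.3868 × 10⁻⁵) = 8.5946 × 10⁻³ rad s⁻¹ ≈ 8.59 × 10⁻³ rad s⁻¹.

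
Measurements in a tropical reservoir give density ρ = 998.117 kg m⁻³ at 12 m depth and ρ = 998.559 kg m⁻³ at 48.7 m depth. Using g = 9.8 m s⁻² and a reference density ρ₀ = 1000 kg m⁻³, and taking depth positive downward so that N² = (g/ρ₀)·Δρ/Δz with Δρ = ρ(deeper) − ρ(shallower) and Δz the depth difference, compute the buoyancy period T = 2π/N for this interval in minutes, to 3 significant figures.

Δρ = 998.559 − 998.117 = 0.442 kg m⁻³ over Δz = 48.7 − 12 = 36.7 m.
N² = (9.8/1000) × (0.442/36.7) = 1.1803 × 10⁻⁴ s⁻².
N = √(1.1803 × 10⁻⁴) = 0.010864 rad s⁻¹, so T = 2π/N = 578.35 s = 9.6392 min ≈ 9.64 min.

9.64 min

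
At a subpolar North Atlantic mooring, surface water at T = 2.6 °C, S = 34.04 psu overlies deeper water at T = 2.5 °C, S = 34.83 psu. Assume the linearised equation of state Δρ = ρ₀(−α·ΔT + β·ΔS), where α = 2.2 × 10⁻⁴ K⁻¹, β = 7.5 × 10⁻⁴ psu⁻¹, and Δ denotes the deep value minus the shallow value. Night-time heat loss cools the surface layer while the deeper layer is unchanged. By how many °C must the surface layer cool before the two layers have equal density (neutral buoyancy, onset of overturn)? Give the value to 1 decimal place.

Neutral buoyancy requires Δρ = 0, i.e. −α(T_deep − T_surf′) + β(S_deep − S_surf) = 0.
T_surf′ = T_deep − (β/α)·ΔS = 2.5 − (7.5 × 10⁻⁴/2.2 × 10⁻⁴)·(+0.79) = -0.193 °C.
Cooling required: 2.6 − (-0.193) = 2.793 °C.

2.8 °C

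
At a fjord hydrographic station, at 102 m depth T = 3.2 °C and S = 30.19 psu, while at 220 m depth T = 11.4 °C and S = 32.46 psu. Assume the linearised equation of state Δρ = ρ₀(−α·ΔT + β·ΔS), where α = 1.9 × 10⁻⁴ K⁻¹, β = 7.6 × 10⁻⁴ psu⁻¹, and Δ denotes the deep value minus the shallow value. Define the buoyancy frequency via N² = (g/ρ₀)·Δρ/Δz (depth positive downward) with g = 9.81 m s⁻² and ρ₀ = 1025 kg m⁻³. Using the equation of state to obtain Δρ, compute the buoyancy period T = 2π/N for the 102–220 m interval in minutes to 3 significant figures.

ΔT = +8.2 K, ΔS = +2.27 psu (deep − shallow).
Δρ/ρ₀ = −αΔT + βΔS = -1.558 × 10⁻³ + 1.7252 × 10⁻³ = 1.672 × 10⁻⁴, so Δρ ≈ 0.1714 kg m⁻³.
N² = (g/ρ₀)·Δρ/Δz = g·(Δρ/ρ₀)/Δz = 9.81 × 1.672 × 10⁻⁴ / 118 = 1.3900 × 10⁻⁵ s⁻².
N = √(1.3900 × 10⁻⁵) = 3.7283 × 10⁻³ rad s⁻¹ → T = 2π/N = 1.6853 × 10³ s = 28.088 min ≈ 28.1 min.

28.1 min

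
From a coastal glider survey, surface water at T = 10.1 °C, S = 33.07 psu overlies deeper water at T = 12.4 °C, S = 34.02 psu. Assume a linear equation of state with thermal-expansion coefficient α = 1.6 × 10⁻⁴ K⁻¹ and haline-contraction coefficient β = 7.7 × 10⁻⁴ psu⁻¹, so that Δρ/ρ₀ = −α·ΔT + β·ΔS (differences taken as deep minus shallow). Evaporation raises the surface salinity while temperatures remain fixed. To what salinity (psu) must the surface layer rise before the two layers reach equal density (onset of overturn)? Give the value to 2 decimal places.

33.54 psu

Neutral buoyancy requires −α(T_deep − T_surf) + β(S_deep − S_surf′) = 0.
S_surf′ = S_deep − (α/β)·ΔT = 34.02 − (1.6 × 10⁻⁴/7.7 × 10⁻⁴)·(+2.3) = 33.5421 psu.
Increase required: 33.5421 − 33.07 = 0.4721 psu.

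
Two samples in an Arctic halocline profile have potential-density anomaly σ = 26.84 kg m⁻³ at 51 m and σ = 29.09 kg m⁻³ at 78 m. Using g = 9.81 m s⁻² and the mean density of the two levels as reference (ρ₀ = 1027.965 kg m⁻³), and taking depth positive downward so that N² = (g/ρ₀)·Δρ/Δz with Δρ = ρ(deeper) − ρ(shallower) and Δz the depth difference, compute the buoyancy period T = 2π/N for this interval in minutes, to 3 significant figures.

3.71 min

Δρ = 1029.09 − 1026.84 = 2.25 kg m⁻³ over Δz = 78 − 51 = 27 m.
N² = (9.81/1027.965) × (2.25/27) = 7.9526 × 10⁻⁴ s⁻².
N = √(7.9526 × 10⁻⁴) = 0.028200 rad s⁻¹, so T = 2π/N = 222.81 s = 3.7135 min ≈ 3.71 min.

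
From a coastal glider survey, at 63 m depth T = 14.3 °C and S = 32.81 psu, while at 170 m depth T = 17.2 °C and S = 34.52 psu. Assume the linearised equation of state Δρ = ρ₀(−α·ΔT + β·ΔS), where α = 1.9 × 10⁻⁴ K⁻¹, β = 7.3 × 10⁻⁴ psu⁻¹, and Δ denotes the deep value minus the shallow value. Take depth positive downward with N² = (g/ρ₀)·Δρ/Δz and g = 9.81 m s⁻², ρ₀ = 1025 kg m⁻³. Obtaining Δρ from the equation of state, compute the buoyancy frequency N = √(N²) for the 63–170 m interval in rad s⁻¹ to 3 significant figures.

8.00 × 10⁻³ rad s⁻¹

ΔT = +2.9 K, ΔS = +1.71 psu (deep − shallow).
Δρ/ρ₀ = −αΔT + βΔS = -5.51 × 10⁻⁴ + 1.2483 × 10⁻³ = 6.973 × 10⁻⁴, so Δρ ≈ 0.7147 kg m⁻³.
N² = (g/ρ₀)·Δρ/Δz = g·(Δρ/ρ₀)/Δz = 9.81 × 6.973 × 10⁻⁴ / 107 = 6.3930 × 10⁻⁵ s⁻².
N = √(6.3930 × 10⁻⁵) = 7.9956 × 10⁻³ rad s⁻¹ ≈ 8.00 × 10⁻³ rad s⁻¹.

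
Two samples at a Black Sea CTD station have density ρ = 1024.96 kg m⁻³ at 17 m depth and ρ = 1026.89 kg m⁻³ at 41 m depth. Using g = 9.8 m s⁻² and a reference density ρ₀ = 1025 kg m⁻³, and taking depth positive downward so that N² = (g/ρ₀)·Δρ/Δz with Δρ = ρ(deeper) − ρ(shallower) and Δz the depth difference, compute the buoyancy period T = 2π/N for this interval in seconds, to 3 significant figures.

227 s

Δρ = 1026.89 − 1024.96 = 1.93 kg m⁻³ over Δz = 41 − 17 = 24 m.
N² = (9.8/1025) × (1.93/24) = 7.6886 × 10⁻⁴ s⁻².
N = √(7.6886 × 10⁻⁴) = 0.027728 rad s⁻¹, so T = 2π/N = 226.60 s ≈ 227 s.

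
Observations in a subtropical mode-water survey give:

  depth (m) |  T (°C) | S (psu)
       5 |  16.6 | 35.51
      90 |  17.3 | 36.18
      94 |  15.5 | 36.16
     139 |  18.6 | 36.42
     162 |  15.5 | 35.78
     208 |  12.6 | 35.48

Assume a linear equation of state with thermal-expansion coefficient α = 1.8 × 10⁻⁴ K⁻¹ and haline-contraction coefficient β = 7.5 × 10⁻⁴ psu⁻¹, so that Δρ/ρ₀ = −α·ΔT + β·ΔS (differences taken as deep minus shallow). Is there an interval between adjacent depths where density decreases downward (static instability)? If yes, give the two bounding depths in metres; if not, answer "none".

Evaluate Δρ/ρ₀ = −αΔT + βΔS across each adjacent pair:
  5–90 m: −αΔT+βΔS = −(1.8 × 10⁻⁴)(+0.7)+(7.5 × 10⁻⁴)(+0.67) = 3.8 × 10⁻⁴ → stable
  90–94 m: −αΔT+βΔS = −(1.8 × 10⁻⁴)(-1.8)+(7.5 × 10⁻⁴)(-0.02) = 3.1 × 10⁻⁴ → stable
  94–139 m: −αΔT+βΔS = −(1.8 × 10⁻⁴)(+3.1)+(7.5 × 10⁻⁴)(+0.26) = -3.6 × 10⁻⁴ → UNSTABLE
  139–162 m: −αΔT+βΔS = −(1.8 × 10⁻⁴)(-3.1)+(7.5 × 10⁻⁴)(-0.64) = 7.8 × 10⁻⁵ → stable
  162–208 m: −αΔT+βΔS = −(1.8 × 10⁻⁴)(-2.9)+(7.5 × 10⁻⁴)(-0.30) = 3.0 × 10⁻⁴ → stable
The 94–139 m interval has Δρ < 0: lighter water underlies denser water.

94–139 m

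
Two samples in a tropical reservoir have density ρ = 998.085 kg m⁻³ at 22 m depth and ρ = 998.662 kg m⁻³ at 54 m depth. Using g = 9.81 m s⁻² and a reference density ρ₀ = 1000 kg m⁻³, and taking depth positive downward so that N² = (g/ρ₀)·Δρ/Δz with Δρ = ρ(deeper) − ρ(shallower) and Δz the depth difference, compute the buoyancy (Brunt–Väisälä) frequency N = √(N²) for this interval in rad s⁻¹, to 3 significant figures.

Δρ = 998.662 − 998.085 = 0.577 kg m⁻³ over Δz = 54 − 22 = 32 m.
N² = (9.81/1000) × (0.577/32) = 1.7689 × 10⁻⁴ s⁻².
N = √(1.7689 × 10⁻⁴) = 0.013300 rad s⁻¹ ≈ 0.0133 rad s⁻¹.

0.0133 rad s⁻¹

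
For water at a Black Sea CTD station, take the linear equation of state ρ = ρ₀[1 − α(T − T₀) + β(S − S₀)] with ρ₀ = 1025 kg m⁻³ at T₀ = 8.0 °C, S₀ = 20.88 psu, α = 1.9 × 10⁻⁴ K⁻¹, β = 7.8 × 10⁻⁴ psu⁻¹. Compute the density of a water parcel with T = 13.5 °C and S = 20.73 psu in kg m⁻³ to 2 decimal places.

T − T₀ = +5.5 K, S − S₀ = -0.15 psu.
Bracket = 1 − α·(+5.5) + β·(-0.15) = 1 + (-1.162 × 10⁻³) = 0.9988380.
ρ = 1025 × 0.9988380 = 1023.81 kg m⁻³.

1023.81 kg m⁻³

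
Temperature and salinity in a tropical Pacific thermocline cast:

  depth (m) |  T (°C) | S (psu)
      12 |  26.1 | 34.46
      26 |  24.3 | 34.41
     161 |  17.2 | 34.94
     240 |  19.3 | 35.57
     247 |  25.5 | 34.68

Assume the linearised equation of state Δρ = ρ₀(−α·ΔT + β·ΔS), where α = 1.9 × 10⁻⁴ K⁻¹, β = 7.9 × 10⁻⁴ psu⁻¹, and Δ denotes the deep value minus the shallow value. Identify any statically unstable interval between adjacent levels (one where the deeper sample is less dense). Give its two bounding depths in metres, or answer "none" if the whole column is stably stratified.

240–247 m

Evaluate Δρ/ρ₀ = −αΔT + βΔS across each adjacent pair:
  12–26 m: −αΔT+βΔS = −(1.9 × 10⁻⁴)(-1.8)+(7.9 × 10⁻⁴)(-0.05) = 3.0 × 10⁻⁴ → stable
  26–161 m: −αΔT+βΔS = −(1.9 × 10⁻⁴)(-7.1)+(7.9 × 10⁻⁴)(+0.53) = 1.8 × 10⁻³ → stable
  161–240 m: −αΔT+βΔS = −(1.9 × 10⁻⁴)(+2.1)+(7.9 × 10⁻⁴)(+0.63) = 9.9 × 10⁻⁵ → stable
  240–247 m: −αΔT+βΔS = −(1.9 × 10⁻⁴)(+6.2)+(7.9 × 10⁻⁴)(-0.89) = -1.9 × 10⁻³ → UNSTABLE
The 240–247 m interval has Δρ < 0: lighter water underlies denser water.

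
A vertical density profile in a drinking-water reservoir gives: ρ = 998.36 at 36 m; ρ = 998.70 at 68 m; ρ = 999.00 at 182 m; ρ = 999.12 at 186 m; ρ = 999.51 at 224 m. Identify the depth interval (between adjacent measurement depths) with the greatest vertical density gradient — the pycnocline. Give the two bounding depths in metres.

Compute the density gradient over each adjacent pair:
  36–68 m: Δρ/Δz = 0.34/32 = 0.011 kg m⁻⁴
  68–182 m: Δρ/Δz = 0.30/114 = 2.6 × 10⁻³ kg m⁻⁴
  182–186 m: Δρ/Δz = 0.12/4 = 0.030 kg m⁻⁴
  186–224 m: Δρ/Δz = 0.39/38 = 0.010 kg m⁻⁴
The largest gradient is in the 182–186 m interval — the pycnocline.

182–186 m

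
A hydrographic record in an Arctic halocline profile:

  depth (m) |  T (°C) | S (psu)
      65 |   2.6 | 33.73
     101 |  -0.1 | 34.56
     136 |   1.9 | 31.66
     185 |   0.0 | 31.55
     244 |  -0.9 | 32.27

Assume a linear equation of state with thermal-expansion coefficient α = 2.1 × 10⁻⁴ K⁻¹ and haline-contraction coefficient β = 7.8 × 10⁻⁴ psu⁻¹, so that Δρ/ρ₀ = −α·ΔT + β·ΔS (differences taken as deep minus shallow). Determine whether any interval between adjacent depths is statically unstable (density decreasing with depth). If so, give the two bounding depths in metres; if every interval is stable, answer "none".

Evaluate Δρ/ρ₀ = −αΔT + βΔS across each adjacent pair:
  65–101 m: −αΔT+βΔS = −(2.1 × 10⁻⁴)(-2.7)+(7.8 × 10⁻⁴)(+0.83) = 1.2 × 10⁻³ → stable
  101–136 m: −αΔT+βΔS = −(2.1 × 10⁻⁴)(+2.0)+(7.8 × 10⁻⁴)(-2.90) = -2.7 × 10⁻³ → UNSTABLE
  136–185 m: −αΔT+βΔS = −(2.1 × 10⁻⁴)(-1.9)+(7.8 × 10⁻⁴)(-0.11) = 3.1 × 10⁻⁴ → stable
  185–244 m: −αΔT+βΔS = −(2.1 × 10⁻⁴)(-0.9)+(7.8 × 10⁻⁴)(+0.72) = 7.5 × 10⁻⁴ → stable
The 101–136 m interval has Δρ < 0: lighter water underlies denser water.

101–136 m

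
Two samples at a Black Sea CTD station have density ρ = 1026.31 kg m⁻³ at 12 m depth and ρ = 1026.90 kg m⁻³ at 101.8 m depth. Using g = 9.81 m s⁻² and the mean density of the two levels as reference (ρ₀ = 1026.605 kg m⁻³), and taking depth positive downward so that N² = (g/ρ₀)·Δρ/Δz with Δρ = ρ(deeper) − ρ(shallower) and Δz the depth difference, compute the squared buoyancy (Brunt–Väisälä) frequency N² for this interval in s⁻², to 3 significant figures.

6.28 × 10⁻⁵ s⁻²

Δρ = 1026.90 − 1026.31 = 0.59 kg m⁻³ over Δz = 101.8 − 12 = 89.8 m.
N² = (9.81/1026.605) × (0.59/89.8) = 6.2783 × 10⁻⁵ s⁻² ≈ 6.28 × 10⁻⁵ s⁻².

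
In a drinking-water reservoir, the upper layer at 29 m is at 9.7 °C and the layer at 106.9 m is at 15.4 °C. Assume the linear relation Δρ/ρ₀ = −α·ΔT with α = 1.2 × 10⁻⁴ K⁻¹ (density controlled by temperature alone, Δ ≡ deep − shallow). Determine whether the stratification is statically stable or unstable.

unstable

ΔT = 15.4 − 9.7 = +5.7 K, so Δρ/ρ₀ = −αΔT = -6.84 × 10⁻⁴.
Δρ/ρ₀ < 0, so Δρ < 0: deeper water is lighter → statically unstable; the column would overturn.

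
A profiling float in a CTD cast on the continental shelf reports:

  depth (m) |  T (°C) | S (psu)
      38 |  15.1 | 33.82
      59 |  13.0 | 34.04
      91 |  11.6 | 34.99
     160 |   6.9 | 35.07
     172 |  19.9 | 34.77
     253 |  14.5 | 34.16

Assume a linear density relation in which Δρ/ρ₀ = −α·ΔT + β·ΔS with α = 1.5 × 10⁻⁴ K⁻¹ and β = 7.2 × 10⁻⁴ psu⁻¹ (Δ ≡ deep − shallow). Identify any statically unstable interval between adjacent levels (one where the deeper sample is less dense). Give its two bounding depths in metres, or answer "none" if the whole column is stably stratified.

Evaluate Δρ/ρ₀ = −αΔT + βΔS across each adjacent pair:
  38–59 m: −αΔT+βΔS = −(1.5 × 10⁻⁴)(-2.1)+(7.2 × 10⁻⁴)(+0.22) = 4.7 × 10⁻⁴ → stable
  59–91 m: −αΔT+βΔS = −(1.5 × 10⁻⁴)(-1.4)+(7.2 × 10⁻⁴)(+0.95) = 8.9 × 10⁻⁴ → stable
  91–160 m: −αΔT+βΔS = −(1.5 × 10⁻⁴)(-4.7)+(7.2 × 10⁻⁴)(+0.08) = 7.6 × 10⁻⁴ → stable
  160–172 m: −αΔT+βΔS = −(1.5 × 10⁻⁴)(+13.0)+(7.2 × 10⁻⁴)(-0.30) = -2.2 × 10⁻³ → UNSTABLE
  172–253 m: −αΔT+βΔS = −(1.5 × 10⁻⁴)(-5.4)+(7.2 × 10⁻⁴)(-0.61) = 3.7 × 10⁻⁴ → stable
The 160–172 m interval has Δρ < 0: lighter water underlies denser water.

160–172 m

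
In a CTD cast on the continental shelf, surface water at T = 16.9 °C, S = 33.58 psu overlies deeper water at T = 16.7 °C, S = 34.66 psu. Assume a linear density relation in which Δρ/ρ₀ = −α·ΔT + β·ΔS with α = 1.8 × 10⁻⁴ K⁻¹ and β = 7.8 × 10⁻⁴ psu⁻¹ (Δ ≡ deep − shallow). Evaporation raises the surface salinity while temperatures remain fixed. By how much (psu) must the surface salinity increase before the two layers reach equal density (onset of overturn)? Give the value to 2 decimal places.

1.13 psu

Neutral buoyancy requires −α(T_deep − T_surf) + β(S_deep − S_surf′) = 0.
S_surf′ = S_deep − (α/β)·ΔT = 34.66 − (1.8 × 10⁻⁴/7.8 × 10⁻⁴)·(-0.2) = 34.7062 psu.
Increase required: 34.7062 − 33.58 = 1.1262 psu.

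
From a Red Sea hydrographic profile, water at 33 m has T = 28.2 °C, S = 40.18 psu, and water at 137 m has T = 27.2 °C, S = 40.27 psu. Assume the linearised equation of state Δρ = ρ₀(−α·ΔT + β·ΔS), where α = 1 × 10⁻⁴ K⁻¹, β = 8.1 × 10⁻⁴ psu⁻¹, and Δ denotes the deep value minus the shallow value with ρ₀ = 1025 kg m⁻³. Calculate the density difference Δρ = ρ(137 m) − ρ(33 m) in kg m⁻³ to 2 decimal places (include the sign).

ΔT = -1.0 K, ΔS = +0.09 psu (deep − shallow).
Δρ/ρ₀ = −(1 × 10⁻⁴)(-1.0) + (8.1 × 10⁻⁴)(+0.09) = 1.729 × 10⁻⁴.
Δρ = 1025 × (1.729 × 10⁻⁴) = +0.18 kg m⁻³.
Positive Δρ: denser below, stable.

+0.18 kg m⁻³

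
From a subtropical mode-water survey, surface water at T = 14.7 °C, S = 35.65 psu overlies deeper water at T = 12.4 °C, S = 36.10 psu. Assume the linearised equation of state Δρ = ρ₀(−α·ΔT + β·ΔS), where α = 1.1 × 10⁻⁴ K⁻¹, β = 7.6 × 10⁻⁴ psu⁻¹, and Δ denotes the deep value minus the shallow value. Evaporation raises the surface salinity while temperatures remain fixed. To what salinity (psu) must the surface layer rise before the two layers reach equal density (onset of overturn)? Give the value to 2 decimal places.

Neutral buoyancy requires −α(T_deep − T_surf) + β(S_deep − S_surf′) = 0.
S_surf′ = S_deep − (α/β)·ΔT = 36.10 − (1.1 × 10⁻⁴/7.6 × 10⁻⁴)·(-2.3) = 36.4329 psu.
Increase required: 36.4329 − 35.65 = 0.7829 psu.

36.43 psu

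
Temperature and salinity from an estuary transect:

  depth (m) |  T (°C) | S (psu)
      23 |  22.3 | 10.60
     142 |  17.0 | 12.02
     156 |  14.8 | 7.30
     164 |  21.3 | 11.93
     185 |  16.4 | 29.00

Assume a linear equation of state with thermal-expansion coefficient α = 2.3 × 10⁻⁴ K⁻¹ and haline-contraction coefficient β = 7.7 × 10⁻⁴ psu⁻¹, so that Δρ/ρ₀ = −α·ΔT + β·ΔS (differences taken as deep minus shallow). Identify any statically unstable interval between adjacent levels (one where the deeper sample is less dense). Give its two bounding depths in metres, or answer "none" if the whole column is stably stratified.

Evaluate Δρ/ρ₀ = −αΔT + βΔS across each adjacent pair:
  23–142 m: −αΔT+βΔS = −(2.3 × 10⁻⁴)(-5.3)+(7.7 × 10⁻⁴)(+1.42) = 2.3 × 10⁻³ → stable
  142–156 m: −αΔT+βΔS = −(2.3 × 10⁻⁴)(-2.2)+(7.7 × 10⁻⁴)(-4.72) = -3.1 × 10⁻³ → UNSTABLE
  156–164 m: −αΔT+βΔS = −(2.3 × 10⁻⁴)(+6.5)+(7.7 × 10⁻⁴)(+4.63) = 2.1 × 10⁻³ → stable
  164–185 m: −αΔT+βΔS = −(2.3 × 10⁻⁴)(-4.9)+(7.7 × 10⁻⁴)(+17.07) = 0.014 → stable
The 142–156 m interval has Δρ < 0: lighter water underlies denser water.

142–156 m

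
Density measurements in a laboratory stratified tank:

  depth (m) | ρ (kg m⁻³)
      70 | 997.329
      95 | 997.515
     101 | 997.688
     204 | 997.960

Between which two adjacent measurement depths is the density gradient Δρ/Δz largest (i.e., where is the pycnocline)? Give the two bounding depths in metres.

Compute the density gradient over each adjacent pair:
  70–95 m: Δρ/Δz = 0.186/25 = 7.4 × 10⁻³ kg m⁻⁴
  95–101 m: Δρ/Δz = 0.173/6 = 0.029 kg m⁻⁴
  101–204 m: Δρ/Δz = 0.272/103 = 2.6 × 10⁻³ kg m⁻⁴
The largest gradient is in the 95–101 m interval — the pycnocline.

95–101 m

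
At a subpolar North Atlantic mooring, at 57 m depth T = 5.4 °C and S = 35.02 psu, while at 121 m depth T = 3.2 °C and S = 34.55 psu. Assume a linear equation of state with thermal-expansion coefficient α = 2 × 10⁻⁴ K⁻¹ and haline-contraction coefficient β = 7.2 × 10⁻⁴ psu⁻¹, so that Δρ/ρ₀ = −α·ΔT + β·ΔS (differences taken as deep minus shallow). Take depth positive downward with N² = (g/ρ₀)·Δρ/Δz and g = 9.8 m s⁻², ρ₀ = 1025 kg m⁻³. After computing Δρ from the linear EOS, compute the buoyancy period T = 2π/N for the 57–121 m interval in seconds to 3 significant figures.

ΔT = -2.2 K, ΔS = -0.47 psu (deep − shallow).
Δρ/ρ₀ = −αΔT + βΔS = 4.40 × 10⁻⁴ − 3.384 × 10⁻⁴ = 1.016 × 10⁻⁴, so Δρ ≈ 0.1041 kg m⁻³.
N² = (g/ρ₀)·Δρ/Δz = g·(Δρ/ρ₀)/Δz = 9.8 × 1.016 × 10⁻⁴ / 64 = 1.5558 × 10⁻⁵ s⁻².
N = √(1.5558 × 10⁻⁵) = 3.9444 × 10⁻³ rad s⁻¹ → T = 2π/N = 1.5929 × 10³ s ≈ 1.59 × 10³ s.

1.59 × 10³ s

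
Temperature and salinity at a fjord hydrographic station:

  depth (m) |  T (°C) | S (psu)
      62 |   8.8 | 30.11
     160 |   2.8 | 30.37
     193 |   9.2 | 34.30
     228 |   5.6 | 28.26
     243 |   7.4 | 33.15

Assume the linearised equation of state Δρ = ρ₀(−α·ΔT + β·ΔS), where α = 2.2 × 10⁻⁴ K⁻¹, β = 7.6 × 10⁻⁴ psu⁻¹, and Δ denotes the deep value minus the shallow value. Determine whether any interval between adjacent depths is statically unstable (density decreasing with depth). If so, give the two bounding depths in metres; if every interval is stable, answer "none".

Evaluate Δρ/ρ₀ = −αΔT + βΔS across each adjacent pair:
  62–160 m: −αΔT+βΔS = −(2.2 × 10⁻⁴)(-6.0)+(7.6 × 10⁻⁴)(+0.26) = 1.5 × 10⁻³ → stable
  160–193 m: −αΔT+βΔS = −(2.2 × 10⁻⁴)(+6.4)+(7.6 × 10⁻⁴)(+3.93) = 1.6 × 10⁻³ → stable
  193–228 m: −αΔT+βΔS = −(2.2 × 10⁻⁴)(-3.6)+(7.6 × 10⁻⁴)(-6.04) = -3.8 × 10⁻³ → UNSTABLE
  228–243 m: −αΔT+βΔS = −(2.2 × 10⁻⁴)(+1.8)+(7.6 × 10⁻⁴)(+4.89) = 3.3 × 10⁻³ → stable
The 193–228 m interval has Δρ < 0: lighter water underlies denser water.

193–228 m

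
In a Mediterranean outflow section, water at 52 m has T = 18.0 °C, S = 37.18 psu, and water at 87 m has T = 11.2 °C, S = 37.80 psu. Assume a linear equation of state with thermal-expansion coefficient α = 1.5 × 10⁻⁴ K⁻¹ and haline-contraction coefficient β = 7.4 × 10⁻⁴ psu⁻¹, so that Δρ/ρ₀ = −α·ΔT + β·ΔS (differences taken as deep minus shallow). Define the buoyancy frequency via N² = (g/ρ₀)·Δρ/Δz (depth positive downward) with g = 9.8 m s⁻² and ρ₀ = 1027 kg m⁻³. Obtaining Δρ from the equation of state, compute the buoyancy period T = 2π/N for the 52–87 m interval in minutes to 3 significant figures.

5.15 min

ΔT = -6.8 K, ΔS = +0.62 psu (deep − shallow).
Δρ/ρ₀ = −αΔT + βΔS = 1.02 × 10⁻³ + 4.588 × 10⁻⁴ = 1.4788 × 10⁻³, so Δρ ≈ 1.519 kg m⁻³.
N² = (g/ρ₀)·Δρ/Δz = g·(Δρ/ρ₀)/Δz = 9.8 × 1.4788 × 10⁻³ / 35 = 4.1406 × 10⁻⁴ s⁻².
N = √(4.1406 × 10⁻⁴) = 0.020348 rad s⁻¹ → T = 2π/N = 308.79 s = 5.1465 min ≈ 5.15 min.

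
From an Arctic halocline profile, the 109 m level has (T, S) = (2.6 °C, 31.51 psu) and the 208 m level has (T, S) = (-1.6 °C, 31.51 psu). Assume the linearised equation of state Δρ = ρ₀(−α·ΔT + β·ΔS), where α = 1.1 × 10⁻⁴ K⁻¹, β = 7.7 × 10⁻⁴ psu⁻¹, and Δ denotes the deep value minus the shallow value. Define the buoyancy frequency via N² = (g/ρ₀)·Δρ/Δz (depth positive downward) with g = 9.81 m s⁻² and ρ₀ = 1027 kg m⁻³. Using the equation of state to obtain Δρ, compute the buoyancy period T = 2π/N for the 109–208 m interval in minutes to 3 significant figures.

15.5 min

ΔT = -4.2 K, ΔS = +0.00 psu (deep − shallow).
Δρ/ρ₀ = −αΔT + βΔS = 4.62 × 10⁻⁴ + 0 = 4.62 × 10⁻⁴, so Δρ ≈ 0.4745 kg m⁻³.
N² = (g/ρ₀)·Δρ/Δz = g·(Δρ/ρ₀)/Δz = 9.81 × 4.62 × 10⁻⁴ / 99 = 4.5780 × 10⁻⁵ s⁻².
N = √(4.5780 × 10⁻⁵) = 6.7661 × 10⁻³ rad s⁻¹ → T = 2π/N = 928.63 s = 15.477 min ≈ 15.5 min.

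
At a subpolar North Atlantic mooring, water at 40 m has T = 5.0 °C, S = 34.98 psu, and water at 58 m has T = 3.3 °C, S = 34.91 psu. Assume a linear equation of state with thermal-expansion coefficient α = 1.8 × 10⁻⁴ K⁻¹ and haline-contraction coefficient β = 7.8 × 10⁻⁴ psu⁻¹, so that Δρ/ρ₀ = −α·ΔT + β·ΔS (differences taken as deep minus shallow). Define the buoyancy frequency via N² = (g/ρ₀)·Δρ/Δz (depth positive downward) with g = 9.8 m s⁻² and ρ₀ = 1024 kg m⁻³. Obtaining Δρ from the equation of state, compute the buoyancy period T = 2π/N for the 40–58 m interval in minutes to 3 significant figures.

8.95 min

ΔT = -1.7 K, ΔS = -0.07 psu (deep − shallow).
Δρ/ρ₀ = −αΔT + βΔS = 3.06 × 10⁻⁴ − 5.46 × 10⁻⁵ = 2.514 × 10⁻⁴, so Δρ ≈ 0.2574 kg m⁻³.
N² = (g/ρ₀)·Δρ/Δz = g·(Δρ/ρ₀)/Δz = 9.8 × 2.514 × 10⁻⁴ / 18 = 1.3687 × 10⁻⁴ s⁻².
N = √(1.3687 × 10⁻⁴) = 0.011699 rad s⁻¹ → T = 2π/N = 537.07 s = 8.9512 min ≈ 8.95 min.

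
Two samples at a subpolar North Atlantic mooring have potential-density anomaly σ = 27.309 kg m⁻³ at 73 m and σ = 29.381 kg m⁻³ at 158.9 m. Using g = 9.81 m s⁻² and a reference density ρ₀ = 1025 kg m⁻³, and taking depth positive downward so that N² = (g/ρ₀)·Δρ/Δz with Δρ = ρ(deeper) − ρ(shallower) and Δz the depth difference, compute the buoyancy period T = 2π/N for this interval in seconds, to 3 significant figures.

Δρ = 1029.381 − 1027.309 = 2.072 kg m⁻³ over Δz = 158.9 − 73 = 85.9 m.
N² = (9.81/1025) × (2.072/85.9) = 2.3086 × 10⁻⁴ s⁻².
N = √(2.3086 × 10⁻⁴) = 0.015194 rad s⁻¹, so T = 2π/N = 413.53 s ≈ 414 s.

414 s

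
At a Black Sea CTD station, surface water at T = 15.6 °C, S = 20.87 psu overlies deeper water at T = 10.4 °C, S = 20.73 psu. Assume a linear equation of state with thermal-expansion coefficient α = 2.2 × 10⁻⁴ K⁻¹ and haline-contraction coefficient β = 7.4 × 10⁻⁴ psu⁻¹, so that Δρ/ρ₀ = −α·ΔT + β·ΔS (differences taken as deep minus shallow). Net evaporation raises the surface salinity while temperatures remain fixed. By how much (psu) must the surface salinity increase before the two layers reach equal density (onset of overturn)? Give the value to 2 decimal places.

Neutral buoyancy requires −α(T_deep − T_surf) + β(S_deep − S_surf′) = 0.
S_surf′ = S_deep − (α/β)·ΔT = 20.73 − (2.2 × 10⁻⁴/7.4 × 10⁻⁴)·(-5.2) = 22.2759 psu.
Increase required: 22.2759 − 20.87 = 1.4059 psu.

1.41 psu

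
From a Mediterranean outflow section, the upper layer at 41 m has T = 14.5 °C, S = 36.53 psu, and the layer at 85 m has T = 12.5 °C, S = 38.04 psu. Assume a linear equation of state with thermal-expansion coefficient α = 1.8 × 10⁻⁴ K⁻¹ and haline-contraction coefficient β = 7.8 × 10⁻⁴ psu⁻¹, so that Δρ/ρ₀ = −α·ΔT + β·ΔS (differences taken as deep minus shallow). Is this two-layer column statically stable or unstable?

ΔT = 12.5 − 14.5 = -2.0 K and ΔS = 38.04 − 36.53 = +1.51 psu (deep − shallow).
−αΔT = 3.60 × 10⁻⁴; βΔS = 1.1778 × 10⁻³; sum Δρ/ρ₀ = 1.5378 × 10⁻³.
Δρ/ρ₀ > 0, so Δρ > 0: deeper water is denser → statically stable.

stable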